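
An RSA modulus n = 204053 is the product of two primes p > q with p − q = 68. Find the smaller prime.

Since p = q + 68, we have 204053 = q(q + 68), so q² + 68q − 204053 = 0.
Discriminant: 68² + 4·204053 = 4624 + 816212 = 820836; √820836 = 906.
q = (−68 + 906)/2 = 419, and p = q + 68 = 487.
Check: 419 · 487 = 204053.

419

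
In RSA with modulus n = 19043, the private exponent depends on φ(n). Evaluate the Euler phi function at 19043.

Factor: 19043 = 137 · 139.
φ(19043) = (137−1) · (139−1) = 136 · 138 = 18768.

18768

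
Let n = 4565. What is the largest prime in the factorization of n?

4565 = 5 · 913
913 = 11 · 83
83 is prime.
So 4565 = 5 · 11 · 83; the largest prime factor is 83.

83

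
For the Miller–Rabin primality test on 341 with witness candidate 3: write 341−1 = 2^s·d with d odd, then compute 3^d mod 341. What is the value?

254

341 − 1 = 340 = 2^2 · 85, so d = 85.
3^1 ≡ 3 (mod 341)
3^2 ≡ 3^2 = 9 ≡ 9 (mod 341)
3^4 ≡ 9^2 = 81 ≡ 81 (mod 341)
3^8 ≡ 81^2 = 6561 ≡ 82 (mod 341)
3^16 ≡ 82^2 = 6724 ≡ 245 (mod 341)
3^32 ≡ 245^2 = 60025 ≡ 9 (mod 341)
3^64 ≡ 9^2 = 81 ≡ 81 (mod 341)
85 = 64 + 16 + 4 + 1 in binary powers of 2.
So 3^85 ≡ 81 · 245 · 81 · 3 ≡ 254 (mod 341).
Squaring chain: 254 → 67; never reaches −1, so base 3 is a Miller–Rabin witness that 341 is composite.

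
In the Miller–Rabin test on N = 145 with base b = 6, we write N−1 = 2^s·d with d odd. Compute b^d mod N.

145 − 1 = 144 = 2^4 · 9, so d = 9.
6^1 ≡ 6 (mod 145)
6^2 ≡ 6^2 = 36 ≡ 36 (mod 145)
6^4 ≡ 36^2 = 1296 ≡ 136 (mod 145)
6^8 ≡ 136^2 = 18496 ≡ 81 (mod 145)
9 = 8 + 1 in binary powers of 2.
So 6^9 ≡ 81 · 6 ≡ 51 (mod 145).
Squaring chain: 51 → 136 → 81 → 36; never reaches −1, so base 6 is a Miller–Rabin witness that 145 is composite.

51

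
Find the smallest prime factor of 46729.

83

46729 is odd.
Digit sum 28, not divisible by 3.
Ends in 9: not divisible by 5.
7: 46729 = 7·6675 + 4
11: 46729 = 11·4248 + 1
13: 46729 = 13·3594 + 7
17: 46729 = 17·2748 + 13
19: 46729 = 19·2459 + 8
23: 46729 = 23·2031 + 16
29: 46729 = 29·1611 + 10
31: 46729 = 31·1507 + 12
37: 46729 = 37·1262 + 35
41: 46729 = 41·1139 + 30
43: 46729 = 43·1086 + 31
47: 46729 = 47·994 + 11
53: 46729 = 53·881 + 36
59: 46729 = 59·792 + 1
61: 46729 = 61·766 + 3
67: 46729 = 67·697 + 30
71: 46729 = 71·658 + 11
73: 46729 = 73·640 + 9
79: 46729 = 79·591 + 40
83: 46729 = 83·563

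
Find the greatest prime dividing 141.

47

141 = 3 · 47
47 is prime.
So 141 = 3 · 47; the largest prime factor is 47.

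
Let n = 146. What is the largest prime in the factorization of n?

73

146 = 2 · 73
73 is prime.
So 146 = 2 · 73; the largest prime factor is 73.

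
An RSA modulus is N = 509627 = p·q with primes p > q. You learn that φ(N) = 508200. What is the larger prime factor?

727

φ(n) = (p−1)(q−1) = n − (p+q) + 1, so p + q = 509627 − 508200 + 1 = 1428.
p and q are the roots of t² − 1428t + 509627 = 0.
Discriminant: 1428² − 4·509627 = 2039184 − 2038508 = 676; √676 = 26.
q = (1428 − 26)/2 = 701, p = (1428 + 26)/2 = 727.
Check: 701 · 727 = 509627.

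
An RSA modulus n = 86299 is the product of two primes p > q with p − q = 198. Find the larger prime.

409

Since p = q + 198, we have 86299 = q(q + 198), so q² + 198q − 86299 = 0.
Discriminant: 198² + 4·86299 = 39204 + 345196 = 384400; √384400 = 620.
q = (−198 + 620)/2 = 211, and p = q + 198 = 409.
Check: 211 · 409 = 86299.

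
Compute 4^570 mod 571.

4^1 ≡ 4 (mod 571)
4^2 ≡ 4^2 = 16 ≡ 16 (mod 571)
4^4 ≡ 16^2 = 256 ≡ 256 (mod 571)
4^8 ≡ 256^2 = 65536 ≡ 442 (mod 571)
4^16 ≡ 442^2 = 195364 ≡ 82 (mod 571)
4^32 ≡ 82^2 = 6724 ≡ 443 (mod 571)
4^64 ≡ 443^2 = 196249 ≡ 396 (mod 571)
4^128 ≡ 396^2 = 156816 ≡ 362 (mod 571)
4^256 ≡ 362^2 = 131044 ≡ 285 (mod 571)
4^512 ≡ 285^2 = 81225 ≡ 143 (mod 571)
570 = 512 + 32 + 16 + 8 + 2 in binary powers of 2.
So 4^570 ≡ 143 · 443 · 82 · 442 · 16 ≡ 1 (mod 571).
Since the result is 1, base 4 gives no evidence that 571 is composite.

1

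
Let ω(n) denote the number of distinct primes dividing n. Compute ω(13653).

13653 = 3^2 · 1517
1517 = 37 · 41
13653 = 3^2 · 37 · 41, which has 3 distinct prime factors.

3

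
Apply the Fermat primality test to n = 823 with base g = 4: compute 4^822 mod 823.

1

4^1 ≡ 4 (mod 823)
4^2 ≡ 4^2 = 16 ≡ 16 (mod 823)
4^4 ≡ 16^2 = 256 ≡ 256 (mod 823)
4^8 ≡ 256^2 = 65536 ≡ 519 (mod 823)
4^16 ≡ 519^2 = 269361 ≡ 240 (mod 823)
4^32 ≡ 240^2 = 57600 ≡ 813 (mod 823)
4^64 ≡ 813^2 = 660969 ≡ 100 (mod 823)
4^128 ≡ 100^2 = 10000 ≡ 124 (mod 823)
4^256 ≡ 124^2 = 15376 ≡ 562 (mod 823)
4^512 ≡ 562^2 = 315844 ≡ 635 (mod 823)
822 = 512 + 256 + 32 + 16 + 4 + 2 in binary powers of 2.
So 4^822 ≡ 635 · 562 · 813 · 240 · 256 · 16 ≡ 1 (mod 823).
Since the result is 1, base 4 gives no evidence that 823 is composite.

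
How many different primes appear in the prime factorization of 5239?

2

5239 = 13^2 · 31
5239 = 13^2 · 31, which has 2 distinct prime factors.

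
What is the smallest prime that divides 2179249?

2179249 is odd.
Digit sum 34, not divisible by 3.
Ends in 9: not divisible by 5.
7: 2179249 = 7·311321 + 2
11: 2179249 = 11·198113 + 6
13: 2179249 = 13·167634 + 7
17: 2179249 = 17·128191 + 2
19: 2179249 = 19·114697 + 6
23: 2179249 = 23·94749 + 22
29: 2179249 = 29·75146 + 15
31: 2179249 = 31·70298 + 11
37: 2179249 = 37·58898 + 23
41: 2179249 = 41·53152 + 17
43: 2179249 = 43·50680 + 9
47: 2179249 = 47·46367

47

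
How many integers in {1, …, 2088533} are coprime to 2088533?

Factor: 2088533 = 107 · 131 · 149.
φ(2088533) = (107−1) · (131−1) · (149−1) = 106 · 130 · 148 = 2039440.

2039440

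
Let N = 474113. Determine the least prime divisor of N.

17

474113 is odd.
Digit sum 20, not divisible by 3.
Ends in 3: not divisible by 5.
7: 474113 = 7·67730 + 3
11: 474113 = 11·43101 + 2
13: 474113 = 13·36470 + 3
17: 474113 = 17·27889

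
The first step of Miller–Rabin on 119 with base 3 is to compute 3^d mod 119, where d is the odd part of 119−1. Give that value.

119 − 1 = 118 = 2^1 · 59, so d = 59.
3^1 ≡ 3 (mod 119)
3^2 ≡ 3^2 = 9 ≡ 9 (mod 119)
3^4 ≡ 9^2 = 81 ≡ 81 (mod 119)
3^8 ≡ 81^2 = 6561 ≡ 16 (mod 119)
3^16 ≡ 16^2 = 256 ≡ 18 (mod 119)
3^32 ≡ 18^2 = 324 ≡ 86 (mod 119)
59 = 32 + 16 + 8 + 2 + 1 in binary powers of 2.
So 3^59 ≡ 86 · 18 · 16 · 9 · 3 ≡ 75 (mod 119).
Squaring chain: 75; never reaches −1, so base 3 is a Miller–Rabin witness that 119 is composite.

75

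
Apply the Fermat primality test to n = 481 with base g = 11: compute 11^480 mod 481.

11^1 ≡ 11 (mod 481)
11^2 ≡ 11^2 = 121 ≡ 121 (mod 481)
11^4 ≡ 121^2 = 14641 ≡ 211 (mod 481)
11^8 ≡ 211^2 = 44521 ≡ 269 (mod 481)
11^16 ≡ 269^2 = 72361 ≡ 211 (mod 481)
11^32 ≡ 211^2 = 44521 ≡ 269 (mod 481)
11^64 ≡ 269^2 = 72361 ≡ 211 (mod 481)
11^128 ≡ 211^2 = 44521 ≡ 269 (mod 481)
11^256 ≡ 269^2 = 72361 ≡ 211 (mod 481)
480 = 256 + 128 + 64 + 32 in binary powers of 2.
So 11^480 ≡ 211 · 269 · 211 · 269 ≡ 1 (mod 481).
Since the result is 1, base 11 gives no evidence that 481 is composite.

1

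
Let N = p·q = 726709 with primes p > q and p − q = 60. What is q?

823

Since p = q + 60, we have 726709 = q(q + 60), so q² + 60q − 726709 = 0.
Discriminant: 60² + 4·726709 = 3600 + 2906836 = 2910436; √2910436 = 1706.
q = (−60 + 1706)/2 = 823, and p = q + 60 = 883.
Check: 823 · 883 = 726709.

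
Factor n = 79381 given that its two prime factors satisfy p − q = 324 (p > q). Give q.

163

Since p = q + 324, we have 79381 = q(q + 324), so q² + 324q − 79381 = 0.
Discriminant: 324² + 4·79381 = 104976 + 317524 = 422500; √422500 = 650.
q = (−324 + 650)/2 = 163, and p = q + 324 = 487.
Check: 163 · 487 = 79381.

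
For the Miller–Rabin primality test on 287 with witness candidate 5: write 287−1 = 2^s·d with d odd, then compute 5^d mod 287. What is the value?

248

287 − 1 = 286 = 2^1 · 143, so d = 143.
5^1 ≡ 5 (mod 287)
5^2 ≡ 5^2 = 25 ≡ 25 (mod 287)
5^4 ≡ 25^2 = 625 ≡ 51 (mod 287)
5^8 ≡ 51^2 = 2601 ≡ 18 (mod 287)
5^16 ≡ 18^2 = 324 ≡ 37 (mod 287)
5^32 ≡ 37^2 = 1369 ≡ 221 (mod 287)
5^64 ≡ 221^2 = 48841 ≡ 51 (mod 287)
5^128 ≡ 51^2 = 2601 ≡ 18 (mod 287)
143 = 128 + 8 + 4 + 2 + 1 in binary powers of 2.
So 5^143 ≡ 18 · 18 · 51 · 25 · 5 ≡ 248 (mod 287).
Squaring chain: 248; never reaches −1, so base 5 is a Miller–Rabin witness that 287 is composite.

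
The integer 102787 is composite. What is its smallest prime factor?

23

102787 is odd.
Digit sum 25, not divisible by 3.
Ends in 7: not divisible by 5.
7: 102787 = 7·14683 + 6
11: 102787 = 11·9344 + 3
13: 102787 = 13·7906 + 9
17: 102787 = 17·6046 + 5
19: 102787 = 19·5409 + 16
23: 102787 = 23·4469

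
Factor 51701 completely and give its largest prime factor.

51701 = 13 · 3977
3977 = 41 · 97
97 is prime.
So 51701 = 13 · 41 · 97; the largest prime factor is 97.

97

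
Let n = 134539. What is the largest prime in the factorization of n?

134539 = 19 · 7081
7081 = 73 · 97
97 is prime.
So 134539 = 19 · 73 · 97; the largest prime factor is 97.

97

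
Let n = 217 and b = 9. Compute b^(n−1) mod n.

8

9^1 ≡ 9 (mod 217)
9^2 ≡ 9^2 = 81 ≡ 81 (mod 217)
9^4 ≡ 81^2 = 6561 ≡ 51 (mod 217)
9^8 ≡ 51^2 = 2601 ≡ 214 (mod 217)
9^16 ≡ 214^2 = 45796 ≡ 9 (mod 217)
9^32 ≡ 9^2 = 81 ≡ 81 (mod 217)
9^64 ≡ 81^2 = 6561 ≡ 51 (mod 217)
9^128 ≡ 51^2 = 2601 ≡ 214 (mod 217)
216 = 128 + 64 + 16 + 8 in binary powers of 2.
So 9^216 ≡ 214 · 51 · 9 · 214 ≡ 8 (mod 217).
Since 8 ≠ 1, base 9 is a Fermat witness: 217 is composite.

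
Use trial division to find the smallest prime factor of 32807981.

89

32807981 is odd.
Digit sum 38, not divisible by 3.
Ends in 1: not divisible by 5.
7: 32807981 = 7·4686854 + 3
11: 32807981 = 11·2982543 + 8
13: 32807981 = 13·2523690 + 11
17: 32807981 = 17·1929881 + 4
19: 32807981 = 19·1726735 + 16
23: 32807981 = 23·1426433 + 22
29: 32807981 = 29·1131309 + 20
31: 32807981 = 31·1058321 + 30
37: 32807981 = 37·886702 + 7
41: 32807981 = 41·800194 + 27
43: 32807981 = 43·762976 + 13
47: 32807981 = 47·698042 + 7
53: 32807981 = 53·619018 + 27
59: 32807981 = 59·556067 + 28
61: 32807981 = 61·537835 + 46
67: 32807981 = 67·489671 + 24
71: 32807981 = 71·462084 + 17
73: 32807981 = 73·449424 + 29
79: 32807981 = 79·415290 + 71
83: 32807981 = 83·395276 + 73
89: 32807981 = 89·368629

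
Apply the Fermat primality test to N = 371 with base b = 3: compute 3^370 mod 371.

305

3^1 ≡ 3 (mod 371)
3^2 ≡ 3^2 = 9 ≡ 9 (mod 371)
3^4 ≡ 9^2 = 81 ≡ 81 (mod 371)
3^8 ≡ 81^2 = 6561 ≡ 254 (mod 371)
3^16 ≡ 254^2 = 64516 ≡ 333 (mod 371)
3^32 ≡ 333^2 = 110889 ≡ 331 (mod 371)
3^64 ≡ 331^2 = 109561 ≡ 116 (mod 371)
3^128 ≡ 116^2 = 13456 ≡ 100 (mod 371)
3^256 ≡ 100^2 = 10000 ≡ 354 (mod 371)
370 = 256 + 64 + 32 + 16 + 2 in binary powers of 2.
So 3^370 ≡ 354 · 116 · 331 · 333 · 9 ≡ 305 (mod 371).
Since 305 ≠ 1, base 3 is a Fermat witness: 371 is composite.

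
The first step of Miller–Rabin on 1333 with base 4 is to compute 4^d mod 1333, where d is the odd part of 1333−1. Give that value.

901

1333 − 1 = 1332 = 2^2 · 333, so d = 333.
4^1 ≡ 4 (mod 1333)
4^2 ≡ 4^2 = 16 ≡ 16 (mod 1333)
4^4 ≡ 16^2 = 256 ≡ 256 (mod 1333)
4^8 ≡ 256^2 = 65536 ≡ 219 (mod 1333)
4^16 ≡ 219^2 = 47961 ≡ 1306 (mod 1333)
4^32 ≡ 1306^2 = 1705636 ≡ 729 (mod 1333)
4^64 ≡ 729^2 = 531441 ≡ 907 (mod 1333)
4^128 ≡ 907^2 = 822649 ≡ 188 (mod 1333)
4^256 ≡ 188^2 = 35344 ≡ 686 (mod 1333)
333 = 256 + 64 + 8 + 4 + 1 in binary powers of 2.
So 4^333 ≡ 686 · 907 · 219 · 256 · 4 ≡ 901 (mod 1333).
Squaring chain: 901 → 4; never reaches −1, so base 4 is a Miller–Rabin witness that 1333 is composite.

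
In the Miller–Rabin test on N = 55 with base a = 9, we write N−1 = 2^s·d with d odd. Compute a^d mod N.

4

55 − 1 = 54 = 2^1 · 27, so d = 27.
9^1 ≡ 9 (mod 55)
9^2 ≡ 9^2 = 81 ≡ 26 (mod 55)
9^4 ≡ 26^2 = 676 ≡ 16 (mod 55)
9^8 ≡ 16^2 = 256 ≡ 36 (mod 55)
9^16 ≡ 36^2 = 1296 ≡ 31 (mod 55)
27 = 16 + 8 + 2 + 1 in binary powers of 2.
So 9^27 ≡ 31 · 36 · 26 · 9 ≡ 4 (mod 55).
Squaring chain: 4; never reaches −1, so base 9 is a Miller–Rabin witness that 55 is composite.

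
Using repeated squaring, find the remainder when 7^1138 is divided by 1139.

236

7^1 ≡ 7 (mod 1139)
7^2 ≡ 7^2 = 49 ≡ 49 (mod 1139)
7^4 ≡ 49^2 = 2401 ≡ 123 (mod 1139)
7^8 ≡ 123^2 = 15129 ≡ 322 (mod 1139)
7^16 ≡ 322^2 = 103684 ≡ 35 (mod 1139)
7^32 ≡ 35^2 = 1225 ≡ 86 (mod 1139)
7^64 ≡ 86^2 = 7396 ≡ 562 (mod 1139)
7^128 ≡ 562^2 = 315844 ≡ 341 (mod 1139)
7^256 ≡ 341^2 = 116281 ≡ 103 (mod 1139)
7^512 ≡ 103^2 = 10609 ≡ 358 (mod 1139)
7^1024 ≡ 358^2 = 128164 ≡ 596 (mod 1139)
1138 = 1024 + 64 + 32 + 16 + 2 in binary powers of 2.
So 7^1138 ≡ 596 · 562 · 86 · 35 · 49 ≡ 236 (mod 1139).
Since 236 ≠ 1, base 7 is a Fermat witness: 1139 is composite.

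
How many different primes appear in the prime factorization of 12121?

3

12121 = 17 · 713
713 = 23 · 31
12121 = 17 · 23 · 31, which has 3 distinct prime factors.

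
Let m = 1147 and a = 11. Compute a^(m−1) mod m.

11^1 ≡ 11 (mod 1147)
11^2 ≡ 11^2 = 121 ≡ 121 (mod 1147)
11^4 ≡ 121^2 = 14641 ≡ 877 (mod 1147)
11^8 ≡ 877^2 = 769129 ≡ 639 (mod 1147)
11^16 ≡ 639^2 = 408321 ≡ 1136 (mod 1147)
11^32 ≡ 1136^2 = 1290496 ≡ 121 (mod 1147)
11^64 ≡ 121^2 = 14641 ≡ 877 (mod 1147)
11^128 ≡ 877^2 = 769129 ≡ 639 (mod 1147)
11^256 ≡ 639^2 = 408321 ≡ 1136 (mod 1147)
11^512 ≡ 1136^2 = 1290496 ≡ 121 (mod 1147)
11^1024 ≡ 121^2 = 14641 ≡ 877 (mod 1147)
1146 = 1024 + 64 + 32 + 16 + 8 + 2 in binary powers of 2.
So 11^1146 ≡ 877 · 877 · 121 · 1136 · 639 · 121 ≡ 593 (mod 1147).
Since 593 ≠ 1, base 11 is a Fermat witness: 1147 is composite.

593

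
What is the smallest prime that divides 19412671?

19412671 is odd.
Digit sum 31, not divisible by 3.
Ends in 1: not divisible by 5.
7: 19412671 = 7·2773238 + 5
11: 19412671 = 11·1764788 + 3
13: 19412671 = 13·1493282 + 5
17: 19412671 = 17·1141921 + 14
19: 19412671 = 19·1021719 + 10
23: 19412671 = 23·844029 + 4
29: 19412671 = 29·669402 + 13
31: 19412671 = 31·626215 + 6
37: 19412671 = 37·524666 + 29
41: 19412671 = 41·473479 + 32
43: 19412671 = 43·451457 + 20
47: 19412671 = 47·413035 + 26
53: 19412671 = 53·366276 + 43
59: 19412671 = 59·329028 + 19
61: 19412671 = 61·318240 + 31
67: 19412671 = 67·289741 + 24
71: 19412671 = 71·273417 + 64
73: 19412671 = 73·265927

73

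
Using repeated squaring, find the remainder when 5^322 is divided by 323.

263

5^1 ≡ 5 (mod 323)
5^2 ≡ 5^2 = 25 ≡ 25 (mod 323)
5^4 ≡ 25^2 = 625 ≡ 302 (mod 323)
5^8 ≡ 302^2 = 91204 ≡ 118 (mod 323)
5^16 ≡ 118^2 = 13924 ≡ 35 (mod 323)
5^32 ≡ 35^2 = 1225 ≡ 256 (mod 323)
5^64 ≡ 256^2 = 65536 ≡ 290 (mod 323)
5^128 ≡ 290^2 = 84100 ≡ 120 (mod 323)
5^256 ≡ 120^2 = 14400 ≡ 188 (mod 323)
322 = 256 + 64 + 2 in binary powers of 2.
So 5^322 ≡ 188 · 290 · 25 ≡ 263 (mod 323).
Since 263 ≠ 1, base 5 is a Fermat witness: 323 is composite.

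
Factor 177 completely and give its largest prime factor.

59

177 = 3 · 59
59 is prime.
So 177 = 3 · 59; the largest prime factor is 59.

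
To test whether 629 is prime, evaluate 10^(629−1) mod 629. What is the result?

565

10^1 ≡ 10 (mod 629)
10^2 ≡ 10^2 = 100 ≡ 100 (mod 629)
10^4 ≡ 100^2 = 10000 ≡ 565 (mod 629)
10^8 ≡ 565^2 = 319225 ≡ 322 (mod 629)
10^16 ≡ 322^2 = 103684 ≡ 528 (mod 629)
10^32 ≡ 528^2 = 278784 ≡ 137 (mod 629)
10^64 ≡ 137^2 = 18769 ≡ 528 (mod 629)
10^128 ≡ 528^2 = 278784 ≡ 137 (mod 629)
10^256 ≡ 137^2 = 18769 ≡ 528 (mod 629)
10^512 ≡ 528^2 = 278784 ≡ 137 (mod 629)
628 = 512 + 64 + 32 + 16 + 4 in binary powers of 2.
So 10^628 ≡ 137 · 528 · 137 · 528 · 565 ≡ 565 (mod 629).
Since 565 ≠ 1, base 10 is a Fermat witness: 629 is composite.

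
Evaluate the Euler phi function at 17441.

17172

Factor: 17441 = 107 · 163.
φ(17441) = (107−1) · (163−1) = 106 · 162 = 17172.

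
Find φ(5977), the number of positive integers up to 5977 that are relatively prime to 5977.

Factor: 5977 = 43 · 139.
φ(5977) = (43−1) · (139−1) = 42 · 138 = 5796.

5796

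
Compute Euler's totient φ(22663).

22360

Factor: 22663 = 131 · 173.
φ(22663) = (131−1) · (173−1) = 130 · 172 = 22360.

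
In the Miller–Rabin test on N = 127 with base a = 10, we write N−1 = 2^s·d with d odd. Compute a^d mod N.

127 − 1 = 126 = 2^1 · 63, so d = 63.
10^1 ≡ 10 (mod 127)
10^2 ≡ 10^2 = 100 ≡ 100 (mod 127)
10^4 ≡ 100^2 = 10000 ≡ 94 (mod 127)
10^8 ≡ 94^2 = 8836 ≡ 73 (mod 127)
10^16 ≡ 73^2 = 5329 ≡ 122 (mod 127)
10^32 ≡ 122^2 = 14884 ≡ 25 (mod 127)
63 = 32 + 16 + 8 + 4 + 2 + 1 in binary powers of 2.
So 10^63 ≡ 25 · 122 · 73 · 94 · 100 · 10 ≡ 126 (mod 127).
Since 10^d ≡ 126 (mod 127), base 10 does not prove 127 composite.

126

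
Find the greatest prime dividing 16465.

16465 = 5 · 3293
3293 = 37 · 89
89 is prime.
So 16465 = 5 · 37 · 89; the largest prime factor is 89.

89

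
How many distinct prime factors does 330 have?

4

330 = 2 · 165
165 = 3 · 55
55 = 5 · 11
330 = 2 · 3 · 5 · 11, which has 4 distinct prime factors.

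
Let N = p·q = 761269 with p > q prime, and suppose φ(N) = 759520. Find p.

φ(n) = (p−1)(q−1) = n − (p+q) + 1, so p + q = 761269 − 759520 + 1 = 1750.
p and q are the roots of t² − 1750t + 761269 = 0.
Discriminant: 1750² − 4·761269 = 3062500 − 3045076 = 17424; √17424 = 132.
q = (1750 − 132)/2 = 809, p = (1750 + 132)/2 = 941.
Check: 809 · 941 = 761269.

941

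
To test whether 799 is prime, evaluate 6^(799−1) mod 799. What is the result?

247

6^1 ≡ 6 (mod 799)
6^2 ≡ 6^2 = 36 ≡ 36 (mod 799)
6^4 ≡ 36^2 = 1296 ≡ 497 (mod 799)
6^8 ≡ 497^2 = 247009 ≡ 118 (mod 799)
6^16 ≡ 118^2 = 13924 ≡ 341 (mod 799)
6^32 ≡ 341^2 = 116281 ≡ 426 (mod 799)
6^64 ≡ 426^2 = 181476 ≡ 103 (mod 799)
6^128 ≡ 103^2 = 10609 ≡ 222 (mod 799)
6^256 ≡ 222^2 = 49284 ≡ 545 (mod 799)
6^512 ≡ 545^2 = 297025 ≡ 596 (mod 799)
798 = 512 + 256 + 16 + 8 + 4 + 2 in binary powers of 2.
So 6^798 ≡ 596 · 545 · 341 · 118 · 497 · 36 ≡ 247 (mod 799).
Since 247 ≠ 1, base 6 is a Fermat witness: 799 is composite.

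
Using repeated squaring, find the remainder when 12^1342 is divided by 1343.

12^1 ≡ 12 (mod 1343)
12^2 ≡ 12^2 = 144 ≡ 144 (mod 1343)
12^4 ≡ 144^2 = 20736 ≡ 591 (mod 1343)
12^8 ≡ 591^2 = 349281 ≡ 101 (mod 1343)
12^16 ≡ 101^2 = 10201 ≡ 800 (mod 1343)
12^32 ≡ 800^2 = 640000 ≡ 732 (mod 1343)
12^64 ≡ 732^2 = 535824 ≡ 1310 (mod 1343)
12^128 ≡ 1310^2 = 1716100 ≡ 1089 (mod 1343)
12^256 ≡ 1089^2 = 1185921 ≡ 52 (mod 1343)
12^512 ≡ 52^2 = 2704 ≡ 18 (mod 1343)
12^1024 ≡ 18^2 = 324 ≡ 324 (mod 1343)
1342 = 1024 + 256 + 32 + 16 + 8 + 4 + 2 in binary powers of 2.
So 12^1342 ≡ 324 · 52 · 732 · 800 · 101 · 591 · 144 ≡ 168 (mod 1343).
Since 168 ≠ 1, base 12 is a Fermat witness: 1343 is composite.

168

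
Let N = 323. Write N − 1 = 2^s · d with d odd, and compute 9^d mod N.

323 − 1 = 322 = 2^1 · 161, so d = 161.
9^1 ≡ 9 (mod 323)
9^2 ≡ 9^2 = 81 ≡ 81 (mod 323)
9^4 ≡ 81^2 = 6561 ≡ 101 (mod 323)
9^8 ≡ 101^2 = 10201 ≡ 188 (mod 323)
9^16 ≡ 188^2 = 35344 ≡ 137 (mod 323)
9^32 ≡ 137^2 = 18769 ≡ 35 (mod 323)
9^64 ≡ 35^2 = 1225 ≡ 256 (mod 323)
9^128 ≡ 256^2 = 65536 ≡ 290 (mod 323)
161 = 128 + 32 + 1 in binary powers of 2.
So 9^161 ≡ 290 · 35 · 9 ≡ 264 (mod 323).
Squaring chain: 264; never reaches −1, so base 9 is a Miller–Rabin witness that 323 is composite.

264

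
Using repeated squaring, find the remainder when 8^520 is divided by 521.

1

8^1 ≡ 8 (mod 521)
8^2 ≡ 8^2 = 64 ≡ 64 (mod 521)
8^4 ≡ 64^2 = 4096 ≡ 449 (mod 521)
8^8 ≡ 449^2 = 201601 ≡ 495 (mod 521)
8^16 ≡ 495^2 = 245025 ≡ 155 (mod 521)
8^32 ≡ 155^2 = 24025 ≡ 59 (mod 521)
8^64 ≡ 59^2 = 3481 ≡ 355 (mod 521)
8^128 ≡ 355^2 = 126025 ≡ 464 (mod 521)
8^256 ≡ 464^2 = 215296 ≡ 123 (mod 521)
8^512 ≡ 123^2 = 15129 ≡ 20 (mod 521)
520 = 512 + 8 in binary powers of 2.
So 8^520 ≡ 20 · 495 ≡ 1 (mod 521).
Since the result is 1, base 8 gives no evidence that 521 is composite.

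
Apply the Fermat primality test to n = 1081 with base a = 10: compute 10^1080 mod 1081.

813

10^1 ≡ 10 (mod 1081)
10^2 ≡ 10^2 = 100 ≡ 100 (mod 1081)
10^4 ≡ 100^2 = 10000 ≡ 271 (mod 1081)
10^8 ≡ 271^2 = 73441 ≡ 1014 (mod 1081)
10^16 ≡ 1014^2 = 1028196 ≡ 165 (mod 1081)
10^32 ≡ 165^2 = 27225 ≡ 200 (mod 1081)
10^64 ≡ 200^2 = 40000 ≡ 3 (mod 1081)
10^128 ≡ 3^2 = 9 ≡ 9 (mod 1081)
10^256 ≡ 9^2 = 81 ≡ 81 (mod 1081)
10^512 ≡ 81^2 = 6561 ≡ 75 (mod 1081)
10^1024 ≡ 75^2 = 5625 ≡ 220 (mod 1081)
1080 = 1024 + 32 + 16 + 8 in binary powers of 2.
So 10^1080 ≡ 220 · 200 · 165 · 1014 ≡ 813 (mod 1081).
Since 813 ≠ 1, base 10 is a Fermat witness: 1081 is composite.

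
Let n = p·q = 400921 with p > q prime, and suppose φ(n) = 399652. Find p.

683

φ(n) = (p−1)(q−1) = n − (p+q) + 1, so p + q = 400921 − 399652 + 1 = 1270.
p and q are the roots of t² − 1270t + 400921 = 0.
Discriminant: 1270² − 4·400921 = 1612900 − 1603684 = 9216; √9216 = 96.
q = (1270 − 96)/2 = 587, p = (1270 + 96)/2 = 683.
Check: 587 · 683 = 400921.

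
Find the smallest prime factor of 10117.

67

10117 is odd.
Digit sum 10, not divisible by 3.
Ends in 7: not divisible by 5.
7: 10117 = 7·1445 + 2
11: 10117 = 11·919 + 8
13: 10117 = 13·778 + 3
17: 10117 = 17·595 + 2
19: 10117 = 19·532 + 9
23: 10117 = 23·439 + 20
29: 10117 = 29·348 + 25
31: 10117 = 31·326 + 11
37: 10117 = 37·273 + 16
41: 10117 = 41·246 + 31
43: 10117 = 43·235 + 12
47: 10117 = 47·215 + 12
53: 10117 = 53·190 + 47
59: 10117 = 59·171 + 28
61: 10117 = 61·165 + 52
67: 10117 = 67·151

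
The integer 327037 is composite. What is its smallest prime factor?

23

327037 is odd.
Digit sum 22, not divisible by 3.
Ends in 7: not divisible by 5.
7: 327037 = 7·46719 + 4
11: 327037 = 11·29730 + 7
13: 327037 = 13·25156 + 9
17: 327037 = 17·19237 + 8
19: 327037 = 19·17212 + 9
23: 327037 = 23·14219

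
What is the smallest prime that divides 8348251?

71

8348251 is odd.
Digit sum 31, not divisible by 3.
Ends in 1: not divisible by 5.
7: 8348251 = 7·1192607 + 2
11: 8348251 = 11·758931 + 10
13: 8348251 = 13·642173 + 2
17: 8348251 = 17·491073 + 10
19: 8348251 = 19·439381 + 12
23: 8348251 = 23·362967 + 10
29: 8348251 = 29·287870 + 21
31: 8348251 = 31·269298 + 13
37: 8348251 = 37·225628 + 15
41: 8348251 = 41·203615 + 36
43: 8348251 = 43·194145 + 16
47: 8348251 = 47·177622 + 17
53: 8348251 = 53·157514 + 9
59: 8348251 = 59·141495 + 46
61: 8348251 = 61·136856 + 35
67: 8348251 = 67·124600 + 51
71: 8348251 = 71·117581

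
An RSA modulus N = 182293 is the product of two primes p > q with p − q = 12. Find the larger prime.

433

Since p = q + 12, we have 182293 = q(q + 12), so q² + 12q − 182293 = 0.
Discriminant: 12² + 4·182293 = 144 + 729172 = 729316; √729316 = 854.
q = (−12 + 854)/2 = 421, and p = q + 12 = 433.
Check: 421 · 433 = 182293.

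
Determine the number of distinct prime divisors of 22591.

22591 = 19 · 1189
1189 = 29 · 41
22591 = 19 · 29 · 41, which has 3 distinct prime factors.

3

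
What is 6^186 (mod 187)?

49

6^1 ≡ 6 (mod 187)
6^2 ≡ 6^2 = 36 ≡ 36 (mod 187)
6^4 ≡ 36^2 = 1296 ≡ 174 (mod 187)
6^8 ≡ 174^2 = 30276 ≡ 169 (mod 187)
6^16 ≡ 169^2 = 28561 ≡ 137 (mod 187)
6^32 ≡ 137^2 = 18769 ≡ 69 (mod 187)
6^64 ≡ 69^2 = 4761 ≡ 86 (mod 187)
6^128 ≡ 86^2 = 7396 ≡ 103 (mod 187)
186 = 128 + 32 + 16 + 8 + 2 in binary powers of 2.
So 6^186 ≡ 103 · 69 · 137 · 169 · 36 ≡ 49 (mod 187).
Since 49 ≠ 1, base 6 is a Fermat witness: 187 is composite.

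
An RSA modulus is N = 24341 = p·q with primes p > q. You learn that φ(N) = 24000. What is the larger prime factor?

241

φ(n) = (p−1)(q−1) = n − (p+q) + 1, so p + q = 24341 − 24000 + 1 = 342.
p and q are the roots of t² − 342t + 24341 = 0.
Discriminant: 342² − 4·24341 = 116964 − 97364 = 19600; √19600 = 140.
q = (342 − 140)/2 = 101, p = (342 + 140)/2 = 241.
Check: 101 · 241 = 24341.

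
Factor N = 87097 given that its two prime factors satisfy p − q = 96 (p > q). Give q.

Since p = q + 96, we have 87097 = q(q + 96), so q² + 96q − 87097 = 0.
Discriminant: 96² + 4·87097 = 9216 + 348388 = 357604; √357604 = 598.
q = (−96 + 598)/2 = 251, and p = q + 96 = 347.
Check: 251 · 347 = 87097.

251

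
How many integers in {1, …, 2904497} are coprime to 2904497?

2842128

Factor: 2904497 = 103 · 163 · 173.
φ(2904497) = (103−1) · (163−1) · (173−1) = 102 · 162 · 172 = 2842128.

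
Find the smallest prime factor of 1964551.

53

1964551 is odd.
Digit sum 31, not divisible by 3.
Ends in 1: not divisible by 5.
7: 1964551 = 7·280650 + 1
11: 1964551 = 11·178595 + 6
13: 1964551 = 13·151119 + 4
17: 1964551 = 17·115561 + 14
19: 1964551 = 19·103397 + 8
23: 1964551 = 23·85415 + 6
29: 1964551 = 29·67743 + 4
31: 1964551 = 31·63372 + 19
37: 1964551 = 37·53095 + 36
41: 1964551 = 41·47915 + 36
43: 1964551 = 43·45687 + 10
47: 1964551 = 47·41798 + 45
53: 1964551 = 53·37067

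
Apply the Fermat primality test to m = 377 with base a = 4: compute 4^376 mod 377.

165

4^1 ≡ 4 (mod 377)
4^2 ≡ 4^2 = 16 ≡ 16 (mod 377)
4^4 ≡ 16^2 = 256 ≡ 256 (mod 377)
4^8 ≡ 256^2 = 65536 ≡ 315 (mod 377)
4^16 ≡ 315^2 = 99225 ≡ 74 (mod 377)
4^32 ≡ 74^2 = 5476 ≡ 198 (mod 377)
4^64 ≡ 198^2 = 39204 ≡ 373 (mod 377)
4^128 ≡ 373^2 = 139129 ≡ 16 (mod 377)
4^256 ≡ 16^2 = 256 ≡ 256 (mod 377)
376 = 256 + 64 + 32 + 16 + 8 in binary powers of 2.
So 4^376 ≡ 256 · 373 · 198 · 74 · 315 ≡ 165 (mod 377).
Since 165 ≠ 1, base 4 is a Fermat witness: 377 is composite.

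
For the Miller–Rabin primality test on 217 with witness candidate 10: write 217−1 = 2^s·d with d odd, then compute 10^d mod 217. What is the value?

217 − 1 = 216 = 2^3 · 27, so d = 27.
10^1 ≡ 10 (mod 217)
10^2 ≡ 10^2 = 100 ≡ 100 (mod 217)
10^4 ≡ 100^2 = 10000 ≡ 18 (mod 217)
10^8 ≡ 18^2 = 324 ≡ 107 (mod 217)
10^16 ≡ 107^2 = 11449 ≡ 165 (mod 217)
27 = 16 + 8 + 2 + 1 in binary powers of 2.
So 10^27 ≡ 165 · 107 · 100 · 10 ≡ 97 (mod 217).
Squaring chain: 97 → 78 → 8; never reaches −1, so base 10 is a Miller–Rabin witness that 217 is composite.

97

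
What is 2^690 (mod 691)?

1

2^1 ≡ 2 (mod 691)
2^2 ≡ 2^2 = 4 ≡ 4 (mod 691)
2^4 ≡ 4^2 = 16 ≡ 16 (mod 691)
2^8 ≡ 16^2 = 256 ≡ 256 (mod 691)
2^16 ≡ 256^2 = 65536 ≡ 582 (mod 691)
2^32 ≡ 582^2 = 338724 ≡ 134 (mod 691)
2^64 ≡ 134^2 = 17956 ≡ 681 (mod 691)
2^128 ≡ 681^2 = 463761 ≡ 100 (mod 691)
2^256 ≡ 100^2 = 10000 ≡ 326 (mod 691)
2^512 ≡ 326^2 = 106276 ≡ 553 (mod 691)
690 = 512 + 128 + 32 + 16 + 2 in binary powers of 2.
So 2^690 ≡ 553 · 100 · 134 · 582 · 4 ≡ 1 (mod 691).
Since the result is 1, base 2 gives no evidence that 691 is composite.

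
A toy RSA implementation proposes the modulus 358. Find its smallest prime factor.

2

358 is even: 2 divides it.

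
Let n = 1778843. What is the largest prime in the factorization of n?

89

1778843 = 11 · 161713
161713 = 23 · 7031
7031 = 79 · 89
89 is prime.
So 1778843 = 11 · 23 · 79 · 89; the largest prime factor is 89.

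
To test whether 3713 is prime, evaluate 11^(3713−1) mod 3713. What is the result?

11^1 ≡ 11 (mod 3713)
11^2 ≡ 11^2 = 121 ≡ 121 (mod 3713)
11^4 ≡ 121^2 = 14641 ≡ 3502 (mod 3713)
11^8 ≡ 3502^2 = 12264004 ≡ 3678 (mod 3713)
11^16 ≡ 3678^2 = 13527684 ≡ 1225 (mod 3713)
11^32 ≡ 1225^2 = 1500625 ≡ 573 (mod 3713)
11^64 ≡ 573^2 = 328329 ≡ 1585 (mod 3713)
11^128 ≡ 1585^2 = 2512225 ≡ 2237 (mod 3713)
11^256 ≡ 2237^2 = 5004169 ≡ 2758 (mod 3713)
11^512 ≡ 2758^2 = 7606564 ≡ 2340 (mod 3713)
11^1024 ≡ 2340^2 = 5475600 ≡ 2638 (mod 3713)
11^2048 ≡ 2638^2 = 6959044 ≡ 882 (mod 3713)
3712 = 2048 + 1024 + 512 + 128 in binary powers of 2.
So 11^3712 ≡ 882 · 2638 · 2340 · 2237 ≡ 2453 (mod 3713).
Since 2453 ≠ 1, base 11 is a Fermat witness: 3713 is composite.

2453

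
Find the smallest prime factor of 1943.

29

1943 is odd.
Digit sum 17, not divisible by 3.
Ends in 3: not divisible by 5.
7: 1943 = 7·277 + 4
11: 1943 = 11·176 + 7
13: 1943 = 13·149 + 6
17: 1943 = 17·114 + 5
19: 1943 = 19·102 + 5
23: 1943 = 23·84 + 11
29: 1943 = 29·67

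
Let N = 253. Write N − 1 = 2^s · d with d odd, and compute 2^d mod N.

253 − 1 = 252 = 2^2 · 63, so d = 63.
2^1 ≡ 2 (mod 253)
2^2 ≡ 2^2 = 4 ≡ 4 (mod 253)
2^4 ≡ 4^2 = 16 ≡ 16 (mod 253)
2^8 ≡ 16^2 = 256 ≡ 3 (mod 253)
2^16 ≡ 3^2 = 9 ≡ 9 (mod 253)
2^32 ≡ 9^2 = 81 ≡ 81 (mod 253)
63 = 32 + 16 + 8 + 4 + 2 + 1 in binary powers of 2.
So 2^63 ≡ 81 · 9 · 3 · 16 · 4 · 2 ≡ 118 (mod 253).
Squaring chain: 118 → 9; never reaches −1, so base 2 is a Miller–Rabin witness that 253 is composite.

118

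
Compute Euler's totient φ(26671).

26344

Factor: 26671 = 149 · 179.
φ(26671) = (149−1) · (179−1) = 148 · 178 = 26344.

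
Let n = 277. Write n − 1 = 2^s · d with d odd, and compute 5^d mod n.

217

277 − 1 = 276 = 2^2 · 69, so d = 69.
5^1 ≡ 5 (mod 277)
5^2 ≡ 5^2 = 25 ≡ 25 (mod 277)
5^4 ≡ 25^2 = 625 ≡ 71 (mod 277)
5^8 ≡ 71^2 = 5041 ≡ 55 (mod 277)
5^16 ≡ 55^2 = 3025 ≡ 255 (mod 277)
5^32 ≡ 255^2 = 65025 ≡ 207 (mod 277)
5^64 ≡ 207^2 = 42849 ≡ 191 (mod 277)
69 = 64 + 4 + 1 in binary powers of 2.
So 5^69 ≡ 191 · 71 · 5 ≡ 217 (mod 277).
Squaring chain: 217 → 276; reaches −1, so base 5 does not prove 277 composite.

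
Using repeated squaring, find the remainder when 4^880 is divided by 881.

1

4^1 ≡ 4 (mod 881)
4^2 ≡ 4^2 = 16 ≡ 16 (mod 881)
4^4 ≡ 16^2 = 256 ≡ 256 (mod 881)
4^8 ≡ 256^2 = 65536 ≡ 342 (mod 881)
4^16 ≡ 342^2 = 116964 ≡ 672 (mod 881)
4^32 ≡ 672^2 = 451584 ≡ 512 (mod 881)
4^64 ≡ 512^2 = 262144 ≡ 487 (mod 881)
4^128 ≡ 487^2 = 237169 ≡ 180 (mod 881)
4^256 ≡ 180^2 = 32400 ≡ 684 (mod 881)
4^512 ≡ 684^2 = 467856 ≡ 45 (mod 881)
880 = 512 + 256 + 64 + 32 + 16 in binary powers of 2.
So 4^880 ≡ 45 · 684 · 487 · 512 · 672 ≡ 1 (mod 881).
Since the result is 1, base 4 gives no evidence that 881 is composite.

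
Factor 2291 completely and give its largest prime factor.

2291 = 29 · 79
79 is prime.
So 2291 = 29 · 79; the largest prime factor is 79.

79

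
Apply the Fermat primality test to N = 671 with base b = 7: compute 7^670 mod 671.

7^1 ≡ 7 (mod 671)
7^2 ≡ 7^2 = 49 ≡ 49 (mod 671)
7^4 ≡ 49^2 = 2401 ≡ 388 (mod 671)
7^8 ≡ 388^2 = 150544 ≡ 240 (mod 671)
7^16 ≡ 240^2 = 57600 ≡ 565 (mod 671)
7^32 ≡ 565^2 = 319225 ≡ 500 (mod 671)
7^64 ≡ 500^2 = 250000 ≡ 388 (mod 671)
7^128 ≡ 388^2 = 150544 ≡ 240 (mod 671)
7^256 ≡ 240^2 = 57600 ≡ 565 (mod 671)
7^512 ≡ 565^2 = 319225 ≡ 500 (mod 671)
670 = 512 + 128 + 16 + 8 + 4 + 2 in binary powers of 2.
So 7^670 ≡ 500 · 240 · 565 · 240 · 388 · 49 ≡ 353 (mod 671).
Since 353 ≠ 1, base 7 is a Fermat witness: 671 is composite.

353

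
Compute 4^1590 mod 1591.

692

4^1 ≡ 4 (mod 1591)
4^2 ≡ 4^2 = 16 ≡ 16 (mod 1591)
4^4 ≡ 16^2 = 256 ≡ 256 (mod 1591)
4^8 ≡ 256^2 = 65536 ≡ 305 (mod 1591)
4^16 ≡ 305^2 = 93025 ≡ 747 (mod 1591)
4^32 ≡ 747^2 = 558009 ≡ 1159 (mod 1591)
4^64 ≡ 1159^2 = 1343281 ≡ 477 (mod 1591)
4^128 ≡ 477^2 = 227529 ≡ 16 (mod 1591)
4^256 ≡ 16^2 = 256 ≡ 256 (mod 1591)
4^512 ≡ 256^2 = 65536 ≡ 305 (mod 1591)
4^1024 ≡ 305^2 = 93025 ≡ 747 (mod 1591)
1590 = 1024 + 512 + 32 + 16 + 4 + 2 in binary powers of 2.
So 4^1590 ≡ 747 · 305 · 1159 · 747 · 256 · 16 ≡ 692 (mod 1591).
Since 692 ≠ 1, base 4 is a Fermat witness: 1591 is composite.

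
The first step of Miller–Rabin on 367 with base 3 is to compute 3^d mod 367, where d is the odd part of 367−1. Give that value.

366

367 − 1 = 366 = 2^1 · 183, so d = 183.
3^1 ≡ 3 (mod 367)
3^2 ≡ 3^2 = 9 ≡ 9 (mod 367)
3^4 ≡ 9^2 = 81 ≡ 81 (mod 367)
3^8 ≡ 81^2 = 6561 ≡ 322 (mod 367)
3^16 ≡ 322^2 = 103684 ≡ 190 (mod 367)
3^32 ≡ 190^2 = 36100 ≡ 134 (mod 367)
3^64 ≡ 134^2 = 17956 ≡ 340 (mod 367)
3^128 ≡ 340^2 = 115600 ≡ 362 (mod 367)
183 = 128 + 32 + 16 + 4 + 2 + 1 in binary powers of 2.
So 3^183 ≡ 362 · 134 · 190 · 81 · 9 · 3 ≡ 366 (mod 367).
Since 3^d ≡ 366 (mod 367), base 3 does not prove 367 composite.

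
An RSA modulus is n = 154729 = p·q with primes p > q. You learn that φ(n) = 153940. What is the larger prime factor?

φ(n) = (p−1)(q−1) = n − (p+q) + 1, so p + q = 154729 − 153940 + 1 = 790.
p and q are the roots of t² − 790t + 154729 = 0.
Discriminant: 790² − 4·154729 = 624100 − 618916 = 5184; √5184 = 72.
q = (790 − 72)/2 = 359, p = (790 + 72)/2 = 431.
Check: 359 · 431 = 154729.

431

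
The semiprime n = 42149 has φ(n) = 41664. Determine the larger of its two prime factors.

373

φ(n) = (p−1)(q−1) = n − (p+q) + 1, so p + q = 42149 − 41664 + 1 = 486.
p and q are the roots of t² − 486t + 42149 = 0.
Discriminant: 486² − 4·42149 = 236196 − 168596 = 67600; √67600 = 260.
q = (486 − 260)/2 = 113, p = (486 + 260)/2 = 373.
Check: 113 · 373 = 42149.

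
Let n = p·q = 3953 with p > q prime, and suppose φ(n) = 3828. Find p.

67

φ(n) = (p−1)(q−1) = n − (p+q) + 1, so p + q = 3953 − 3828 + 1 = 126.
p and q are the roots of t² − 126t + 3953 = 0.
Discriminant: 126² − 4·3953 = 15876 − 15812 = 64; √64 = 8.
q = (126 − 8)/2 = 59, p = (126 + 8)/2 = 67.
Check: 59 · 67 = 3953.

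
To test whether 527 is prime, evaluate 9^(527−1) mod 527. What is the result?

9^1 ≡ 9 (mod 527)
9^2 ≡ 9^2 = 81 ≡ 81 (mod 527)
9^4 ≡ 81^2 = 6561 ≡ 237 (mod 527)
9^8 ≡ 237^2 = 56169 ≡ 307 (mod 527)
9^16 ≡ 307^2 = 94249 ≡ 443 (mod 527)
9^32 ≡ 443^2 = 196249 ≡ 205 (mod 527)
9^64 ≡ 205^2 = 42025 ≡ 392 (mod 527)
9^128 ≡ 392^2 = 153664 ≡ 307 (mod 527)
9^256 ≡ 307^2 = 94249 ≡ 443 (mod 527)
9^512 ≡ 443^2 = 196249 ≡ 205 (mod 527)
526 = 512 + 8 + 4 + 2 in binary powers of 2.
So 9^526 ≡ 205 · 307 · 237 · 81 ≡ 412 (mod 527).
Since 412 ≠ 1, base 9 is a Fermat witness: 527 is composite.

412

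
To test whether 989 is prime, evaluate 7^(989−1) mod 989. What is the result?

767

7^1 ≡ 7 (mod 989)
7^2 ≡ 7^2 = 49 ≡ 49 (mod 989)
7^4 ≡ 49^2 = 2401 ≡ 423 (mod 989)
7^8 ≡ 423^2 = 178929 ≡ 909 (mod 989)
7^16 ≡ 909^2 = 826281 ≡ 466 (mod 989)
7^32 ≡ 466^2 = 217156 ≡ 565 (mod 989)
7^64 ≡ 565^2 = 319225 ≡ 767 (mod 989)
7^128 ≡ 767^2 = 588289 ≡ 823 (mod 989)
7^256 ≡ 823^2 = 677329 ≡ 853 (mod 989)
7^512 ≡ 853^2 = 727609 ≡ 694 (mod 989)
988 = 512 + 256 + 128 + 64 + 16 + 8 + 4 in binary powers of 2.
So 7^988 ≡ 694 · 853 · 823 · 767 · 466 · 909 · 423 ≡ 767 (mod 989).
Since 767 ≠ 1, base 7 is a Fermat witness: 989 is composite.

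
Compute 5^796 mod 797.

1

5^1 ≡ 5 (mod 797)
5^2 ≡ 5^2 = 25 ≡ 25 (mod 797)
5^4 ≡ 25^2 = 625 ≡ 625 (mod 797)
5^8 ≡ 625^2 = 390625 ≡ 95 (mod 797)
5^16 ≡ 95^2 = 9025 ≡ 258 (mod 797)
5^32 ≡ 258^2 = 66564 ≡ 413 (mod 797)
5^64 ≡ 413^2 = 170569 ≡ 11 (mod 797)
5^128 ≡ 11^2 = 121 ≡ 121 (mod 797)
5^256 ≡ 121^2 = 14641 ≡ 295 (mod 797)
5^512 ≡ 295^2 = 87025 ≡ 152 (mod 797)
796 = 512 + 256 + 16 + 8 + 4 in binary powers of 2.
So 5^796 ≡ 152 · 295 · 258 · 95 · 625 ≡ 1 (mod 797).
Since the result is 1, base 5 gives no evidence that 797 is composite.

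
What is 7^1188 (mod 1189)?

45

7^1 ≡ 7 (mod 1189)
7^2 ≡ 7^2 = 49 ≡ 49 (mod 1189)
7^4 ≡ 49^2 = 2401 ≡ 23 (mod 1189)
7^8 ≡ 23^2 = 529 ≡ 529 (mod 1189)
7^16 ≡ 529^2 = 279841 ≡ 426 (mod 1189)
7^32 ≡ 426^2 = 181476 ≡ 748 (mod 1189)
7^64 ≡ 748^2 = 559504 ≡ 674 (mod 1189)
7^128 ≡ 674^2 = 454276 ≡ 78 (mod 1189)
7^256 ≡ 78^2 = 6084 ≡ 139 (mod 1189)
7^512 ≡ 139^2 = 19321 ≡ 297 (mod 1189)
7^1024 ≡ 297^2 = 88209 ≡ 223 (mod 1189)
1188 = 1024 + 128 + 32 + 4 in binary powers of 2.
So 7^1188 ≡ 223 · 78 · 748 · 23 ≡ 45 (mod 1189).
Since 45 ≠ 1, base 7 is a Fermat witness: 1189 is composite.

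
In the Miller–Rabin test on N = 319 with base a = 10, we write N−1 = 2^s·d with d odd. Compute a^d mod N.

21

319 − 1 = 318 = 2^1 · 159, so d = 159.
10^1 ≡ 10 (mod 319)
10^2 ≡ 10^2 = 100 ≡ 100 (mod 319)
10^4 ≡ 100^2 = 10000 ≡ 111 (mod 319)
10^8 ≡ 111^2 = 12321 ≡ 199 (mod 319)
10^16 ≡ 199^2 = 39601 ≡ 45 (mod 319)
10^32 ≡ 45^2 = 2025 ≡ 111 (mod 319)
10^64 ≡ 111^2 = 12321 ≡ 199 (mod 319)
10^128 ≡ 199^2 = 39601 ≡ 45 (mod 319)
159 = 128 + 16 + 8 + 4 + 2 + 1 in binary powers of 2.
So 10^159 ≡ 45 · 45 · 199 · 111 · 100 · 10 ≡ 21 (mod 319).
Squaring chain: 21; never reaches −1, so base 10 is a Miller–Rabin witness that 319 is composite.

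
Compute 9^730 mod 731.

9^1 ≡ 9 (mod 731)
9^2 ≡ 9^2 = 81 ≡ 81 (mod 731)
9^4 ≡ 81^2 = 6561 ≡ 713 (mod 731)
9^8 ≡ 713^2 = 508369 ≡ 324 (mod 731)
9^16 ≡ 324^2 = 104976 ≡ 443 (mod 731)
9^32 ≡ 443^2 = 196249 ≡ 341 (mod 731)
9^64 ≡ 341^2 = 116281 ≡ 52 (mod 731)
9^128 ≡ 52^2 = 2704 ≡ 511 (mod 731)
9^256 ≡ 511^2 = 261121 ≡ 154 (mod 731)
9^512 ≡ 154^2 = 23716 ≡ 324 (mod 731)
730 = 512 + 128 + 64 + 16 + 8 + 2 in binary powers of 2.
So 9^730 ≡ 324 · 511 · 52 · 443 · 324 · 81 ≡ 13 (mod 731).
Since 13 ≠ 1, base 9 is a Fermat witness: 731 is composite.

13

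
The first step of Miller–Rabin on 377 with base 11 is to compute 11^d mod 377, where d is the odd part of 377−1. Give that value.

305

377 − 1 = 376 = 2^3 · 47, so d = 47.
11^1 ≡ 11 (mod 377)
11^2 ≡ 11^2 = 121 ≡ 121 (mod 377)
11^4 ≡ 121^2 = 14641 ≡ 315 (mod 377)
11^8 ≡ 315^2 = 99225 ≡ 74 (mod 377)
11^16 ≡ 74^2 = 5476 ≡ 198 (mod 377)
11^32 ≡ 198^2 = 39204 ≡ 373 (mod 377)
47 = 32 + 8 + 4 + 2 + 1 in binary powers of 2.
So 11^47 ≡ 373 · 74 · 315 · 121 · 11 ≡ 305 (mod 377).
Squaring chain: 305 → 283 → 165; never reaches −1, so base 11 is a Miller–Rabin witness that 377 is composite.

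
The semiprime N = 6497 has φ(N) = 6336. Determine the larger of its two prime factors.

89

φ(n) = (p−1)(q−1) = n − (p+q) + 1, so p + q = 6497 − 6336 + 1 = 162.
p and q are the roots of t² − 162t + 6497 = 0.
Discriminant: 162² − 4·6497 = 26244 − 25988 = 256; √256 = 16.
q = (162 − 16)/2 = 73, p = (162 + 16)/2 = 89.
Check: 73 · 89 = 6497.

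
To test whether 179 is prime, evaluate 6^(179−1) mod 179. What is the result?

6^1 ≡ 6 (mod 179)
6^2 ≡ 6^2 = 36 ≡ 36 (mod 179)
6^4 ≡ 36^2 = 1296 ≡ 43 (mod 179)
6^8 ≡ 43^2 = 1849 ≡ 59 (mod 179)
6^16 ≡ 59^2 = 3481 ≡ 80 (mod 179)
6^32 ≡ 80^2 = 6400 ≡ 135 (mod 179)
6^64 ≡ 135^2 = 18225 ≡ 146 (mod 179)
6^128 ≡ 146^2 = 21316 ≡ 15 (mod 179)
178 = 128 + 32 + 16 + 2 in binary powers of 2.
So 6^178 ≡ 15 · 135 · 80 · 36 ≡ 1 (mod 179).
Since the result is 1, base 6 gives no evidence that 179 is composite.

1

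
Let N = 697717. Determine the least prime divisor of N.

697717 is odd.
Digit sum 37, not divisible by 3.
Ends in 7: not divisible by 5.
7: 697717 = 7·99673 + 6
11: 697717 = 11·63428 + 9
13: 697717 = 13·53670 + 7
17: 697717 = 17·41042 + 3
19: 697717 = 19·36721 + 18
23: 697717 = 23·30335 + 12
29: 697717 = 29·24059 + 6
31: 697717 = 31·22507

31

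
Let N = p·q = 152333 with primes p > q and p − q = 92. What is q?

Since p = q + 92, we have 152333 = q(q + 92), so q² + 92q − 152333 = 0.
Discriminant: 92² + 4·152333 = 8464 + 609332 = 617796; √617796 = 786.
q = (−92 + 786)/2 = 347, and p = q + 92 = 439.
Check: 347 · 439 = 152333.

347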